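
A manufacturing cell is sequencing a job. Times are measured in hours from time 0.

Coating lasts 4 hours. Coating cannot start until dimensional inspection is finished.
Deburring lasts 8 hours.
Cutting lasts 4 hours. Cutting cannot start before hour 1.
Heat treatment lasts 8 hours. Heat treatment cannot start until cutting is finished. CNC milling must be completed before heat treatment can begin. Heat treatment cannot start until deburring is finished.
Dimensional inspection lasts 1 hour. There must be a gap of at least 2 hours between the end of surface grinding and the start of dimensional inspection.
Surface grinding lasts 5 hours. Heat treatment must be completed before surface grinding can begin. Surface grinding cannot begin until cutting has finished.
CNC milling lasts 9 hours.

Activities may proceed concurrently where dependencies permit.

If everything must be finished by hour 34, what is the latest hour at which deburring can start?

6

Coating must finish by hour 34; it takes 4 hours, so it must start by 34 − 4 = hour 30.
Dimensional inspection must finish before coating (must start by hour 30). With a 1-hour duration, dimensional inspection must start by 30 − 1 = hour 29.
Surface grinding has to be done before dimensional inspection (must start by hour 29, minus 2-hour gap → hour 27). That means finishing by hour 27, i.e. starting by 27 − 5 = hour 22.
Heat treatment must finish before surface grinding (must start by hour 22). With an 8-hour duration, heat treatment must start by 22 − 8 = hour 14.
Since heat treatment (must start by hour 14) depends on it, deburring must finish by hour 14. Backing off its 8-hour duration gives a latest start of hour 6.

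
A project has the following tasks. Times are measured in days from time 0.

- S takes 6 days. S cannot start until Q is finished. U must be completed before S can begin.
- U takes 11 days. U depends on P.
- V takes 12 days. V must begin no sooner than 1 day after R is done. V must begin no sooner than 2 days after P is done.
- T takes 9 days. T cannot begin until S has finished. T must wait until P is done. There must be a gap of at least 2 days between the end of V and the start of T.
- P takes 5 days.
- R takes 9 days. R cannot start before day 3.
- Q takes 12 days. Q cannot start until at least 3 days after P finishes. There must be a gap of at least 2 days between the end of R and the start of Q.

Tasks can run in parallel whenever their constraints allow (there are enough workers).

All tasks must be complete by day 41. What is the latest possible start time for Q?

14

Nothing follows T; the deadline of day 41 is its only limit. It must start by 41 − 9 = day 32.
S must finish before T (must start by day 32). With a 6-day duration, S must start by 32 − 6 = day 26.
Q has to be done before S (must start by day 26). That means finishing by day 26, i.e. starting by 26 − 12 = day 14.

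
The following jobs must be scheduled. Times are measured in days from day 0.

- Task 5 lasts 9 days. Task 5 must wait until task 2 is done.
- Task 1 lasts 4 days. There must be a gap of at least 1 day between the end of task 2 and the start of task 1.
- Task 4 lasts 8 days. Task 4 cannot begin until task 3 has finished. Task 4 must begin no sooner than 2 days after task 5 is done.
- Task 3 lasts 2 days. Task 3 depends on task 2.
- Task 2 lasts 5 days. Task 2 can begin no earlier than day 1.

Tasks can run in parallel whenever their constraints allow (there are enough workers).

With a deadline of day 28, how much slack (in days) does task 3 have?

12

Task 2 cannot begin until its own release at day 1. It runs from day 1 to 1 + 5 = day 6.
After task 2 (finishes day 6), task 3 can start at day 6 and finishes at day 8.

Working backward from the deadline:
To finish by day 28, task 4 (duration 8) must start no later than day 20.
Task 3 feeds into task 4 (must start by day 20); so task 3 must finish by day 20 and therefore start by day 18.
So task 3 can start as early as day 6 and as late as day 18, giving 18 − 6 = 12 days of slack.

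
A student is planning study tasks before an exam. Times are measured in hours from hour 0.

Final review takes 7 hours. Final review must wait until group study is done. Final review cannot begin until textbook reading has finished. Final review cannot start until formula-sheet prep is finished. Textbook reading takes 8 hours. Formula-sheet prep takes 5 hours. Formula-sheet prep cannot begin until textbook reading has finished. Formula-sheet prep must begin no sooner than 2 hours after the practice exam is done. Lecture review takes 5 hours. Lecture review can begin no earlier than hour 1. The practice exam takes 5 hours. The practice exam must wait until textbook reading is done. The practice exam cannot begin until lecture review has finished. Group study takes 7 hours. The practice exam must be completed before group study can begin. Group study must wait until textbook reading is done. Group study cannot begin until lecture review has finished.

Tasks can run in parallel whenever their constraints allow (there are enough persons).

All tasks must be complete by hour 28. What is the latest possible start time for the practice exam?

Nothing follows final review; the deadline of hour 28 is its only limit. It must start by 28 − 7 = hour 21.
Since final review (must start by hour 21) depends on it, group study must finish by hour 21. Backing off its 7-hour duration gives a latest start of hour 14.
Since final review (must start by hour 21) depends on it, formula-sheet prep must finish by hour 21. Backing off its 5-hour duration gives a latest start of hour 16.
For the practice exam: group study (must start by hour 14); formula-sheet prep (must start by hour 16, minus 2-hour gap → hour 14). The most restrictive is hour 14; with a 5-hour duration, the practice exam must start by hour 9.

9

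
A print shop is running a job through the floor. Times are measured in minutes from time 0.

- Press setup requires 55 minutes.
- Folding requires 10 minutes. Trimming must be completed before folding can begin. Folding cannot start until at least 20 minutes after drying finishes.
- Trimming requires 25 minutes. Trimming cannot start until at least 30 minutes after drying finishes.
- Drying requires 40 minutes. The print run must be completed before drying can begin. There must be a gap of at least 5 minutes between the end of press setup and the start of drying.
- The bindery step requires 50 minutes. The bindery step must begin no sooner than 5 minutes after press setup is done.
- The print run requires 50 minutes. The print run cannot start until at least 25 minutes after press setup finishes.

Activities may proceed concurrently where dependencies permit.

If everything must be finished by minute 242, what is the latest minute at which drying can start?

137

To finish by minute 242, folding (duration 10) must start no later than minute 232.
Trimming has to be done before folding (must start by minute 232). That means finishing by minute 232, i.e. starting by 232 − 25 = minute 207.
Drying feeds trimming (must start by minute 207, minus 30-minute gap → minute 177); folding (must start by minute 232, minus 20-minute gap → minute 212). Taking the minimum, drying must finish by minute 177 and start by 177 − 40 = minute 137.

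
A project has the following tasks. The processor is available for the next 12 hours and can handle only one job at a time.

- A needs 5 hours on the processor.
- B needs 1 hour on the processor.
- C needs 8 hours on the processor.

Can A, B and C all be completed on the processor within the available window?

No

Running back to back, the jobs need 5 + 1 + 8 = 14 hours on the processor.
Since 14 > 12, they cannot all fit.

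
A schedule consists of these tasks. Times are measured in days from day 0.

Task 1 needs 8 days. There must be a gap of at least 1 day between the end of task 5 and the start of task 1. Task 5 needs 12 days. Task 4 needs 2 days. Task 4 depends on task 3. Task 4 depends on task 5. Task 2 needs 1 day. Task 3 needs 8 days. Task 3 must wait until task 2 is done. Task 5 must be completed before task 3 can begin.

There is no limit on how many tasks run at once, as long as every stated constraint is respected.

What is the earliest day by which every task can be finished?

22

Nothing blocks task 5, so it runs from day 0 to day 12.
Task 1 waits on task 5 (finishes day 12, plus 1-day gap → day 13), so it starts at day 13 and finishes at 13 + 8 = day 21.
Nothing blocks task 2, so it runs from day 0 to day 1.
Task 3 cannot start until task 2 (finishes day 1); task 5 (finishes day 12). The controlling bound is day 12, so task 3 finishes at 12 + 8 = day 20.
Task 4 has to wait for task 3 (finishes day 20); task 5 (finishes day 12). The latest of these is day 20, so task 4 runs day 20 to 20 + 2 = day 22.
All tasks are finished once the last one completes. Finish times: Task 1 at 21, Task 2 at 1, Task 3 at 20, Task 4 at 22, Task 5 at 12. The latest is day 22.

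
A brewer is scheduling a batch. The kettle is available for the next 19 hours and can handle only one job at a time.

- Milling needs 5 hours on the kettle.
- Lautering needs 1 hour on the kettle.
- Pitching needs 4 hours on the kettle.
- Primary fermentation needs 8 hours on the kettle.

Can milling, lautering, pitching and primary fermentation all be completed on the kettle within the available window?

Yes

Running back to back, the jobs need 5 + 1 + 4 + 8 = 18 hours on the kettle.
Since 18 ≤ 19, they fit within the window.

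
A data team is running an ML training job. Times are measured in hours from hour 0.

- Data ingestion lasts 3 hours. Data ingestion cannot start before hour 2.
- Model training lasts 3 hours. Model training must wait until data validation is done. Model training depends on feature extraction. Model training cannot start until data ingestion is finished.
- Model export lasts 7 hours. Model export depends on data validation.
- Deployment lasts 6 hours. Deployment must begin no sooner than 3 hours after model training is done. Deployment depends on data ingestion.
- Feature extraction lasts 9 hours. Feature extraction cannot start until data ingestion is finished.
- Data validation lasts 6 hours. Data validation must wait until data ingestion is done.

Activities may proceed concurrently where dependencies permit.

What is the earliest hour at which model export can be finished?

18

After its own release at hour 2, data ingestion can start at hour 2 and finishes at hour 5.
Data validation waits on data ingestion (finishes hour 5), so it starts at hour 5 and finishes at 5 + 6 = hour 11.
Model export waits on data validation (finishes hour 11), so it starts at hour 11 and finishes at 11 + 7 = hour 18.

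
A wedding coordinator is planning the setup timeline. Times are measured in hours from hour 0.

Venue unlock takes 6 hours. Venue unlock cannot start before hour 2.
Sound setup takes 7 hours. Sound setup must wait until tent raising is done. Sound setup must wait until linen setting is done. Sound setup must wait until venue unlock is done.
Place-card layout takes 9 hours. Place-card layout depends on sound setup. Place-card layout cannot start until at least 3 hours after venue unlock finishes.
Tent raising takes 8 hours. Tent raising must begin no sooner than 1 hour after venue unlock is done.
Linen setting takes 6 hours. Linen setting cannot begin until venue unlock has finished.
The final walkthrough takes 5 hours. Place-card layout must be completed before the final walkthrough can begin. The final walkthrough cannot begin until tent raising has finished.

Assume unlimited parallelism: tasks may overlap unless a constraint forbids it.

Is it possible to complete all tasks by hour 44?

Venue unlock cannot begin until its own release at hour 2. It runs from hour 2 to 2 + 6 = hour 8.
After venue unlock (finishes hour 8), linen setting can start at hour 8 and finishes at hour 14.
Tent raising waits on venue unlock (finishes hour 8, plus 1-hour gap → hour 9), so it starts at hour 9 and finishes at 9 + 8 = hour 17.
Sound setup has to wait for tent raising (finishes hour 17); linen setting (finishes hour 14); venue unlock (finishes hour 8). The latest of these is hour 17, so sound setup runs hour 17 to 17 + 7 = hour 24.
Place-card layout cannot start until sound setup (finishes hour 24); venue unlock (finishes hour 8, plus 3-hour gap → hour 11). The controlling bound is hour 24, so place-card layout finishes at 24 + 9 = hour 33.
The final walkthrough needs all of place-card layout (finishes hour 33); tent raising (finishes hour 17). That puts its earliest start at hour 33; it finishes at 33 + 5 = hour 38.
Every task is finished by hour 38, which is no later than the deadline of 44, so the schedule is feasible.

Yes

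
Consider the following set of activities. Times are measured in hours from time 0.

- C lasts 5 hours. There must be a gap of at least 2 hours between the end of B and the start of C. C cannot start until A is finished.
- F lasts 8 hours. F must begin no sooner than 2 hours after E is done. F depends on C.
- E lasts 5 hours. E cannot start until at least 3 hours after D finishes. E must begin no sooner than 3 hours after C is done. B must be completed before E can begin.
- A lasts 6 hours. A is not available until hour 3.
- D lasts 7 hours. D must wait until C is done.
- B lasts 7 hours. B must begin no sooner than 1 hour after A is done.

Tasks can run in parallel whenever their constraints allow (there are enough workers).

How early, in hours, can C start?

A cannot begin until its own release at hour 3. It runs from hour 3 to 3 + 6 = hour 9.
B cannot begin until A (finishes hour 9, plus 1-hour gap → hour 10). It runs from hour 10 to 10 + 7 = hour 17.
C waits on B (finishes hour 17, plus 2-hour gap → hour 19); A (finishes hour 9). The latest of these is hour 19, which is the earliest C can start.

19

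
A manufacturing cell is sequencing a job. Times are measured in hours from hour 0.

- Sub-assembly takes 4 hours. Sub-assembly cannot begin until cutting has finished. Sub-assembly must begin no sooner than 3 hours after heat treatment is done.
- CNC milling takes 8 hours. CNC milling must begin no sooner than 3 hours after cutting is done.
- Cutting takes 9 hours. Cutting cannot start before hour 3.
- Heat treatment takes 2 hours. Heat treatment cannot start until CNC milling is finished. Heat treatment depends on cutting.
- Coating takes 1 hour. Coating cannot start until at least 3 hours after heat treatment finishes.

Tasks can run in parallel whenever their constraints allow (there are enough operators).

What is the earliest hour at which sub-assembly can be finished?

32

Cutting cannot begin until its own release at hour 3. It runs from hour 3 to 3 + 9 = hour 12.
After cutting (finishes hour 12, plus 3-hour gap → hour 15), CNC milling can start at hour 15 and finishes at hour 23.
Heat treatment needs all of CNC milling (finishes hour 23); cutting (finishes hour 12). That puts its earliest start at hour 23; it finishes at 23 + 2 = hour 25.
For sub-assembly: cutting (finishes hour 12); heat treatment (finishes hour 25, plus 3-hour gap → hour 28). Taking the maximum gives a start of hour 28, and it finishes at 28 + 4 = hour 32.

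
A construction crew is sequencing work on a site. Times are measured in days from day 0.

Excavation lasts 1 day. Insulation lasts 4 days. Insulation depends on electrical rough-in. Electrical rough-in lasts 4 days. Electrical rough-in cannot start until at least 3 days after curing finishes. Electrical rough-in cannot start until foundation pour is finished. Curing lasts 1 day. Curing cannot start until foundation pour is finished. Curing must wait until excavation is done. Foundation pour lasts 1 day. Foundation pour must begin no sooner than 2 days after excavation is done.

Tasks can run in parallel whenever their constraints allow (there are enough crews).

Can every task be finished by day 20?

Excavation can start immediately at day 0; it finishes at day 1.
Foundation pour cannot begin until excavation (finishes day 1, plus 2-day gap → day 3). It runs from day 3 to 3 + 1 = day 4.
Curing has to wait for foundation pour (finishes day 4); excavation (finishes day 1). The latest of these is day 4, so curing runs day 4 to 4 + 1 = day 5.
Electrical rough-in has to wait for curing (finishes day 5, plus 3-day gap → day 8); foundation pour (finishes day 4). The latest of these is day 8, so electrical rough-in runs day 8 to 8 + 4 = day 12.
Insulation cannot begin until electrical rough-in (finishes day 12). It runs from day 12 to 12 + 4 = day 16.
Every task is finished by day 16, which is no later than the deadline of 20, so the schedule is feasible.

Yes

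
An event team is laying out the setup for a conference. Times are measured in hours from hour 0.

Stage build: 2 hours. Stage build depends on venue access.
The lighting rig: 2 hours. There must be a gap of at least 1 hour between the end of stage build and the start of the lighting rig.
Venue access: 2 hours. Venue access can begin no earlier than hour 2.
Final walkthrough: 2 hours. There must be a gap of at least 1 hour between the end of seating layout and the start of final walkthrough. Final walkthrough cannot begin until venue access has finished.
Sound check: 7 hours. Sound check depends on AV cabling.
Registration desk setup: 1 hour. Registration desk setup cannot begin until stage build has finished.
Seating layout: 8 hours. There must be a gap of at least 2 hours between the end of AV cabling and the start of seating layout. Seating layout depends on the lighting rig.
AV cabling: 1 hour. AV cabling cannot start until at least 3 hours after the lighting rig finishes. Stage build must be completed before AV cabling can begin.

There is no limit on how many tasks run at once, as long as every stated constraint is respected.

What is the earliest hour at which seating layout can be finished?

Venue access waits on its own release at hour 2, so it starts at hour 2 and finishes at 2 + 2 = hour 4.
Stage build waits on venue access (finishes hour 4), so it starts at hour 4 and finishes at 4 + 2 = hour 6.
The lighting rig waits on stage build (finishes hour 6, plus 1-hour gap → hour 7), so it starts at hour 7 and finishes at 7 + 2 = hour 9.
AV cabling has to wait for the lighting rig (finishes hour 9, plus 3-hour gap → hour 12); stage build (finishes hour 6). The latest of these is hour 12, so AV cabling runs hour 12 to 12 + 1 = hour 13.
Seating layout has to wait for AV cabling (finishes hour 13, plus 2-hour gap → hour 15); the lighting rig (finishes hour 9). The latest of these is hour 15, so seating layout runs hour 15 to 15 + 8 = hour 23.

23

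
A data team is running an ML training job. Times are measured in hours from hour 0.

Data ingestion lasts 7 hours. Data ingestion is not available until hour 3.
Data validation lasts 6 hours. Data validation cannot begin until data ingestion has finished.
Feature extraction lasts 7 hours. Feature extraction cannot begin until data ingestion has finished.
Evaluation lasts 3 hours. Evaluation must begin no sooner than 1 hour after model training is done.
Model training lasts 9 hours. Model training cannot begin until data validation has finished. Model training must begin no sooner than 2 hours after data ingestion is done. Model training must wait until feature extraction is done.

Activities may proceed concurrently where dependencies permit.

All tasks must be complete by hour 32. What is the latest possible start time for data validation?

13

Evaluation must finish by hour 32; it takes 3 hours, so it must start by 32 − 3 = hour 29.
Model training feeds into evaluation (must start by hour 29, minus 1-hour gap → hour 28); so model training must finish by hour 28 and therefore start by hour 19.
Since model training (must start by hour 19) depends on it, data validation must finish by hour 19. Backing off its 6-hour duration gives a latest start of hour 13.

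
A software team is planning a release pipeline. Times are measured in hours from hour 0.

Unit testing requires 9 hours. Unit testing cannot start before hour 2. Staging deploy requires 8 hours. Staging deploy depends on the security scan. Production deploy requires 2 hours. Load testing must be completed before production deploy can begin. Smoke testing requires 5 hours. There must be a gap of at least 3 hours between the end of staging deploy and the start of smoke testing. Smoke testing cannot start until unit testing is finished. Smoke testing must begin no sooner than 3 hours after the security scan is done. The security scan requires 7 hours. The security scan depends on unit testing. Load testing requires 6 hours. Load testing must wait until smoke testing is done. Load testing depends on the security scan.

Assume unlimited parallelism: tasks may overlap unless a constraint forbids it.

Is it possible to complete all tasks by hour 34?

Unit testing waits on its own release at hour 2, so it starts at hour 2 and finishes at 2 + 9 = hour 11.
After unit testing (finishes hour 11), the security scan can start at hour 11 and finishes at hour 18.
Staging deploy cannot begin until the security scan (finishes hour 18). It runs from hour 18 to 18 + 8 = hour 26.
Smoke testing cannot start until staging deploy (finishes hour 26, plus 3-hour gap → hour 29); unit testing (finishes hour 11); the security scan (finishes hour 18, plus 3-hour gap → hour 21). The controlling bound is hour 29, so smoke testing finishes at 29 + 5 = hour 34.
Load testing cannot start until smoke testing (finishes hour 34); the security scan (finishes hour 18). The controlling bound is hour 34, so load testing finishes at 34 + 6 = hour 40.
After load testing (finishes hour 40), production deploy can start at hour 40 and finishes at hour 42.
The earliest everything can be done is hour 42, which is after the deadline of 34, so it is not possible.

No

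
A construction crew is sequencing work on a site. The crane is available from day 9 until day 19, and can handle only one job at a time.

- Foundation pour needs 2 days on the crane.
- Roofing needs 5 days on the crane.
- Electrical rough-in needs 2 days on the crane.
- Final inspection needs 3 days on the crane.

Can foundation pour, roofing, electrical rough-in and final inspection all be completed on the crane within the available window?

No

The crane window is 19 − 9 = 10 days.
Running back to back, the jobs need 2 + 5 + 2 + 3 = 12 days on the crane.
Since 12 > 10, they cannot all fit.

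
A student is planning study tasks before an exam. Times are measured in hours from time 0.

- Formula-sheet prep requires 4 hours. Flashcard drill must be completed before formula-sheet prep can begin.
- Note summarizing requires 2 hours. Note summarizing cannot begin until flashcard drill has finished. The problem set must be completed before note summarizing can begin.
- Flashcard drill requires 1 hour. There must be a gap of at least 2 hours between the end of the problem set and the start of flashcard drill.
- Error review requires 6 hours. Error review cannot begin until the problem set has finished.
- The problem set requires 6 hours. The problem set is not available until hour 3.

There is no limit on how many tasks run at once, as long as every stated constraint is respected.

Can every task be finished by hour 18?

Yes

After its own release at hour 3, the problem set can start at hour 3 and finishes at hour 9.
Error review waits on the problem set (finishes hour 9), so it starts at hour 9 and finishes at 9 + 6 = hour 15.
After the problem set (finishes hour 9, plus 2-hour gap → hour 11), flashcard drill can start at hour 11 and finishes at hour 12.
Formula-sheet prep cannot begin until flashcard drill (finishes hour 12). It runs from hour 12 to 12 + 4 = hour 16.
Note summarizing has to wait for flashcard drill (finishes hour 12); the problem set (finishes hour 9). The latest of these is hour 12, so note summarizing runs hour 12 to 12 + 2 = hour 14.
Every task is finished by hour 16, which is no later than the deadline of 18, so the schedule is feasible.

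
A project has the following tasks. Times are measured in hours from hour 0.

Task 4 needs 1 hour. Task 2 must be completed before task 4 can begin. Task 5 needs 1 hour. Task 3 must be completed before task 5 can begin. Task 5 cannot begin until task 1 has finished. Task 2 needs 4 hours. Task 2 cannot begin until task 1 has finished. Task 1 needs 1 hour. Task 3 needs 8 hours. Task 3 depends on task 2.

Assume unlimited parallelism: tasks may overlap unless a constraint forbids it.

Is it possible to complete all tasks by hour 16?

Nothing blocks task 1, so it runs from hour 0 to hour 1.
Task 2 cannot begin until task 1 (finishes hour 1). It runs from hour 1 to 1 + 4 = hour 5.
After task 2 (finishes hour 5), task 4 can start at hour 5 and finishes at hour 6.
Task 3 waits on task 2 (finishes hour 5), so it starts at hour 5 and finishes at 5 + 8 = hour 13.
Task 5 cannot start until task 3 (finishes hour 13); task 1 (finishes hour 1). The controlling bound is hour 13, so task 5 finishes at 13 + 1 = hour 14.
Every task is finished by hour 14, which is no later than the deadline of 16, so the schedule is feasible.

Yes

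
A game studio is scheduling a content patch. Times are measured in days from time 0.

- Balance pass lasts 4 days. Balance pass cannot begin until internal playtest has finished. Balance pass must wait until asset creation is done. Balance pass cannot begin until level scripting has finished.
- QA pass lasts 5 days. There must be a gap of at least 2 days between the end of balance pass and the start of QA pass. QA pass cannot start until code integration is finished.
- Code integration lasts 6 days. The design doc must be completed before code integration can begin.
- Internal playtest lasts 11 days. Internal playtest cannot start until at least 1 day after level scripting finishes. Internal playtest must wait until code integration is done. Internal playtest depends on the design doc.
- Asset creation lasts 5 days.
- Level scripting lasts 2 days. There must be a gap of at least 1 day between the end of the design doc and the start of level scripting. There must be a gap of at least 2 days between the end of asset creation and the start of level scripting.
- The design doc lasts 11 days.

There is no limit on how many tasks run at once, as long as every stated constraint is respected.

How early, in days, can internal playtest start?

17

Asset creation has no prerequisites, so it starts at day 0 and finishes at day 5.
Nothing blocks the design doc, so it runs from day 0 to day 11.
Code integration cannot begin until the design doc (finishes day 11). It runs from day 11 to 11 + 6 = day 17.
Level scripting cannot start until the design doc (finishes day 11, plus 1-day gap → day 12); asset creation (finishes day 5, plus 2-day gap → day 7). The controlling bound is day 12, so level scripting finishes at 12 + 2 = day 14.
Internal playtest waits on level scripting (finishes day 14, plus 1-day gap → day 15); code integration (finishes day 17); the design doc (finishes day 11). The latest of these is day 17, which is the earliest internal playtest can start.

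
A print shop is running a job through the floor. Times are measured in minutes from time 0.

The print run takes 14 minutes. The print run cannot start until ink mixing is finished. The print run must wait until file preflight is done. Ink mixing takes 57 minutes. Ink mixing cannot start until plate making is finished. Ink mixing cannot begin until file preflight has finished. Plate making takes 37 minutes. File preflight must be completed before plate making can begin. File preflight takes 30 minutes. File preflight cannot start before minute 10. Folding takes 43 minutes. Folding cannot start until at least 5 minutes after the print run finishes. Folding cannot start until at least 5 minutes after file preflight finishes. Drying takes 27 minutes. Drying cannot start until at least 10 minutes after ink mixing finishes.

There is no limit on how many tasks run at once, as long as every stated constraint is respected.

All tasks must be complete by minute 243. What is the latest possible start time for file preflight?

To finish by minute 243, folding (duration 43) must start no later than minute 200.
The print run feeds into folding (must start by minute 200, minus 5-minute gap → minute 195); so the print run must finish by minute 195 and therefore start by minute 181.
Drying must finish by minute 243; it takes 27 minutes, so it must start by 243 − 27 = minute 216.
Ink mixing has several dependents: the print run (must start by minute 181); drying (must start by minute 216, minus 10-minute gap → minute 206). The earliest of those limits is minute 181, so ink mixing must start by 181 − 57 = minute 124.
Since ink mixing (must start by minute 124) depends on it, plate making must finish by minute 124. Backing off its 37-minute duration gives a latest start of minute 87.
File preflight has several dependents: plate making (must start by minute 87); ink mixing (must start by minute 124); the print run (must start by minute 181); folding (must start by minute 200, minus 5-minute gap → minute 195). The earliest of those limits is minute 87, so file preflight must start by 87 − 30 = minute 57.

57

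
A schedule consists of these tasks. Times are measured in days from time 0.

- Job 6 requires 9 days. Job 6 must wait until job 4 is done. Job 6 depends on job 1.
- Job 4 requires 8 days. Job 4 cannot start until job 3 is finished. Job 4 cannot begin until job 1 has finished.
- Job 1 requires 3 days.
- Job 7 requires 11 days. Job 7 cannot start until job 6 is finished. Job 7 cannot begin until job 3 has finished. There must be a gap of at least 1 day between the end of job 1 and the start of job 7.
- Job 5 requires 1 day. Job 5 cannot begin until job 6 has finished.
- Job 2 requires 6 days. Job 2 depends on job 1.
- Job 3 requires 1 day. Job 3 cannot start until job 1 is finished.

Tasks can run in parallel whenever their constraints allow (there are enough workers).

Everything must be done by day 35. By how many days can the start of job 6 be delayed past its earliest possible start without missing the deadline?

Nothing blocks job 1, so it runs from day 0 to day 3.
Job 3 cannot begin until job 1 (finishes day 3). It runs from day 3 to 3 + 1 = day 4.
Job 4 needs all of job 3 (finishes day 4); job 1 (finishes day 3). That puts its earliest start at day 4; it finishes at 4 + 8 = day 12.
Job 6 needs all of job 4 (finishes day 12); job 1 (finishes day 3). That puts its earliest start at day 12; it finishes at 12 + 9 = day 21.

Working backward from the deadline:
Nothing follows job 5; the deadline of day 35 is its only limit. It must start by 35 − 1 = day 34.
Job 7 must finish by day 35; it takes 11 days, so it must start by 35 − 11 = day 24.
Job 6 must finish in time for job 5 (must start by day 34); job 7 (must start by day 24). The tightest is day 24, so job 6 must start by 24 − 9 = day 15.
So job 6 can start as early as day 12 and as late as day 15, giving 15 − 12 = 3 days of slack.

3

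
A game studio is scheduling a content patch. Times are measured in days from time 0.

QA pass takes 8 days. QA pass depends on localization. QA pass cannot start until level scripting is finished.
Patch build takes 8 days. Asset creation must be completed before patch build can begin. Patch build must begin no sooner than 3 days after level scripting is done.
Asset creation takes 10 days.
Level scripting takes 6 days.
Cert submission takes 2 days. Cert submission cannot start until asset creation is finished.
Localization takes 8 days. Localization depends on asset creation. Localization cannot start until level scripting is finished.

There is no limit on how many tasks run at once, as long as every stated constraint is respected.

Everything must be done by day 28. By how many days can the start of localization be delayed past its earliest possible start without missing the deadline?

2

Level scripting can start immediately at day 0; it finishes at day 6.
Asset creation can start immediately at day 0; it finishes at day 10.
Localization needs all of asset creation (finishes day 10); level scripting (finishes day 6). That puts its earliest start at day 10; it finishes at 10 + 8 = day 18.

Working backward from the deadline:
To finish by day 28, QA pass (duration 8) must start no later than day 20.
Localization feeds into QA pass (must start by day 20); so localization must finish by day 20 and therefore start by day 12.
So localization can start as early as day 10 and as late as day 12, giving 12 − 10 = 2 days of slack.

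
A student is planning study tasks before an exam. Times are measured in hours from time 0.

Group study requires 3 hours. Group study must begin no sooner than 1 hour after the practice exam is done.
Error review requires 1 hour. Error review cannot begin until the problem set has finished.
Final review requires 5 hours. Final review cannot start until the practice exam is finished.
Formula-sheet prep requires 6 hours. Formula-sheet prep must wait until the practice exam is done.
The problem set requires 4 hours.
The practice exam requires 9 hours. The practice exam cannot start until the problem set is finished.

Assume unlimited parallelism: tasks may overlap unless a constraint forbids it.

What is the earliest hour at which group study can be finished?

The problem set can start immediately at hour 0; it finishes at hour 4.
The practice exam waits on the problem set (finishes hour 4), so it starts at hour 4 and finishes at 4 + 9 = hour 13.
After the practice exam (finishes hour 13, plus 1-hour gap → hour 14), group study can start at hour 14 and finishes at hour 17.

17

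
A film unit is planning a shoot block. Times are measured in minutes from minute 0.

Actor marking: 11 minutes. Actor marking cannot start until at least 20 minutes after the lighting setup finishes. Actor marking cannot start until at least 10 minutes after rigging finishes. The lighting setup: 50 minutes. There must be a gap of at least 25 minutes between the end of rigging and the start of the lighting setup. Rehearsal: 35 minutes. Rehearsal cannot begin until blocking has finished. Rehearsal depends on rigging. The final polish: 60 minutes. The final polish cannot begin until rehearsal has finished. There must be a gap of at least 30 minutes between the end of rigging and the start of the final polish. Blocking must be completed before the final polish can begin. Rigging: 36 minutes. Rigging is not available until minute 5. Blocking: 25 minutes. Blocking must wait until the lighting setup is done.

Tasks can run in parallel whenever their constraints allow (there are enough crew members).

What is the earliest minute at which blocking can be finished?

141

Rigging cannot begin until its own release at minute 5. It runs from minute 5 to 5 + 36 = minute 41.
After rigging (finishes minute 41, plus 25-minute gap → minute 66), the lighting setup can start at minute 66 and finishes at minute 116.
Blocking waits on the lighting setup (finishes minute 116), so it starts at minute 116 and finishes at 116 + 25 = minute 141.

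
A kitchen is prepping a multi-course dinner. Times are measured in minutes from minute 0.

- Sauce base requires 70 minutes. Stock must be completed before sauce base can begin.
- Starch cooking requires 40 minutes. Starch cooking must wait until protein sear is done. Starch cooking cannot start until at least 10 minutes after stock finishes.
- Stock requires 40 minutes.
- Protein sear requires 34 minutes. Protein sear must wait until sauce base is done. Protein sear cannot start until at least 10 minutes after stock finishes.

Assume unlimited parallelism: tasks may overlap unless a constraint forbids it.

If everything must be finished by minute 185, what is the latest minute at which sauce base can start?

41

Starch cooking has no dependents, so it just needs to finish by minute 185. Starting by 185 − 40 = minute 145 achieves that.
Protein sear feeds into starch cooking (must start by minute 145); so protein sear must finish by minute 145 and therefore start by minute 111.
Sauce base feeds into protein sear (must start by minute 111); so sauce base must finish by minute 111 and therefore start by minute 41.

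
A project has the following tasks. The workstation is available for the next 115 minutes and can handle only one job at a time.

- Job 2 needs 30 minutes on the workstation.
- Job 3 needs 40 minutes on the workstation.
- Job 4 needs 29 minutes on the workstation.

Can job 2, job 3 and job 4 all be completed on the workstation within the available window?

Yes

Running back to back, the jobs need 30 + 40 + 29 = 99 minutes on the workstation.
Since 99 ≤ 115, they fit within the window.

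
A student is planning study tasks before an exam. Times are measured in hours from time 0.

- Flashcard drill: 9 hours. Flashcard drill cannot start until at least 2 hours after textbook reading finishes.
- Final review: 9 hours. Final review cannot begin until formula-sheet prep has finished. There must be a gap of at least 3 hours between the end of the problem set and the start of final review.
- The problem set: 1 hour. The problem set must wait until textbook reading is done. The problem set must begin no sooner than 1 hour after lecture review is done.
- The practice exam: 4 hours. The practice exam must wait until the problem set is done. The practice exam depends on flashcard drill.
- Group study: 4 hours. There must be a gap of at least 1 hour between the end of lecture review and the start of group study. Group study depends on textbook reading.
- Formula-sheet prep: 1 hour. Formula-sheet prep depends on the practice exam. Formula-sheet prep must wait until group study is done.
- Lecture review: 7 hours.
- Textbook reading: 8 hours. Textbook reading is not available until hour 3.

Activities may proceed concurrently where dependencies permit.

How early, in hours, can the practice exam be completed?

Lecture review has no prerequisites, so it starts at hour 0 and finishes at hour 7.
Textbook reading cannot begin until its own release at hour 3. It runs from hour 3 to 3 + 8 = hour 11.
After textbook reading (finishes hour 11, plus 2-hour gap → hour 13), flashcard drill can start at hour 13 and finishes at hour 22.
The problem set has to wait for textbook reading (finishes hour 11); lecture review (finishes hour 7, plus 1-hour gap → hour 8). The latest of these is hour 11, so the problem set runs hour 11 to 11 + 1 = hour 12.
The practice exam needs all of the problem set (finishes hour 12); flashcard drill (finishes hour 22). That puts its earliest start at hour 22; it finishes at 22 + 4 = hour 26.

26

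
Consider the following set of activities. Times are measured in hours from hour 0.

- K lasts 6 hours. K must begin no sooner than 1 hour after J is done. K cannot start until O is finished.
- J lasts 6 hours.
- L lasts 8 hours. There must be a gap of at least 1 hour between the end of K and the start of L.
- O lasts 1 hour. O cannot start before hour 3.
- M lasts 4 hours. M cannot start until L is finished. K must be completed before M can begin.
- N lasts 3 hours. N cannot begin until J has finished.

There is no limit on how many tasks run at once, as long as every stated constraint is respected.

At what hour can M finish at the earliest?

O cannot begin until its own release at hour 3. It runs from hour 3 to 3 + 1 = hour 4.
Nothing blocks J, so it runs from hour 0 to hour 6.
K needs all of J (finishes hour 6, plus 1-hour gap → hour 7); O (finishes hour 4). That puts its earliest start at hour 7; it finishes at 7 + 6 = hour 13.
After K (finishes hour 13, plus 1-hour gap → hour 14), L can start at hour 14 and finishes at hour 22.
M cannot start until L (finishes hour 22); K (finishes hour 13). The controlling bound is hour 22, so M finishes at 22 + 4 = hour 26.

26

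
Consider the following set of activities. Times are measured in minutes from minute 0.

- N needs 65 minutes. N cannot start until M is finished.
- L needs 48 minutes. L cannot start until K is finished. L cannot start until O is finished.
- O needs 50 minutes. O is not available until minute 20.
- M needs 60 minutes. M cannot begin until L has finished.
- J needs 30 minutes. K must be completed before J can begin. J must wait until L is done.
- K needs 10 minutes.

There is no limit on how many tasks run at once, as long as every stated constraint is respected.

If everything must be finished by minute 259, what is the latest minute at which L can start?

J has no dependents, so it just needs to finish by minute 259. Starting by 259 − 30 = minute 229 achieves that.
To finish by minute 259, N (duration 65) must start no later than minute 194.
Since N (must start by minute 194) depends on it, M must finish by minute 194. Backing off its 60-minute duration gives a latest start of minute 134.
For L: J (must start by minute 229); M (must start by minute 134). The most restrictive is minute 134; with a 48-minute duration, L must start by minute 86.

86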